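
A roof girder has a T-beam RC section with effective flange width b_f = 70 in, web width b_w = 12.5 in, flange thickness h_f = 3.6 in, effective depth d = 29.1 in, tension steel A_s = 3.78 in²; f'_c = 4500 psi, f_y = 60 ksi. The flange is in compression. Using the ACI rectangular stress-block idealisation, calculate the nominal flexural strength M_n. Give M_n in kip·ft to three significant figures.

Tension: T = A_s f_y = 3.78 × 60 = 226.8 kips.
Try a within the flange: a = T/(0.85 f'_c b_f) = 226.8/(0.85 × 4.5 × 70) = 0.847 in.
Since a = 0.847 ≤ h_f = 3.6 in, the stress block lies entirely in the flange; analyse as a rectangular beam of width b_f.
M_n = T(d − a/2) = 226.8 × (29.1 − 0.4235) = 6503.8 kip·in.
M_n = 6503.8/12 = 541.98 kip·ft.

M_n ≈ 542 kip·ft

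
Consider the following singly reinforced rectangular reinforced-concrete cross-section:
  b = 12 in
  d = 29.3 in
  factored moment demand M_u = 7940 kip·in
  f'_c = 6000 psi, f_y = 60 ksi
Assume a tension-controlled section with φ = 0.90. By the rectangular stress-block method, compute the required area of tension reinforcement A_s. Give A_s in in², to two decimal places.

A_s ≈ 5.53 in²

M_n = M_u/φ = 7940/0.90 = 8822.22 kip·in.
From M_n = 0.85 f'_c a b (d − a/2):
a = d − √(d² − 2M_n/(0.85 f'_c b)) = 29.3 − √(29.3² − 2 × 8822.22/(0.85 × 6 × 12)) = 5.422 in.
A_s = 0.85 f'_c a b / f_y = 0.85 × 6 × 5.422 × 12 / 60 = 5.530 in².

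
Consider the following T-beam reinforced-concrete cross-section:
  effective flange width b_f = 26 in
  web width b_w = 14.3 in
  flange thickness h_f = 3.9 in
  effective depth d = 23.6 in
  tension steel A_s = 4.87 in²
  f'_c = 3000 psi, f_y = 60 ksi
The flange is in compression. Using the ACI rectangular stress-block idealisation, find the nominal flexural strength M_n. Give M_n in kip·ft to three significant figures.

Tension: T = A_s f_y = 4.87 × 60 = 292.2 kips.
Try a within the flange: a = T/(0.85 f'_c b_f) = 292.2/(0.85 × 3 × 26) = 4.407 in.
a = 4.407 > h_f = 3.9 in: the block extends into the web. Split into flange-overhang and web parts.
C_f = 0.85 f'_c (b_f − b_w) h_f = 0.85 × 3 × (26 − 14.3) × 3.9 = 116.4 kips.
Remaining web compression depth: a_w = (T − C_f)/(0.85 f'_c b_w) = (292.2 − 116.4)/(0.85 × 3 × 14.3) = 4.821 in.
M_n = C_f(d − h_f/2) + (T − C_f)(d − a_w/2) = 116.4 × (23.6 − 1.95) + 175.8 × (23.6 − 2.4105) = 2520.1 + 3725.1 = 6245.2 kip·in.
M_n = 6245.2/12 = 520.43 kip·ft.

M_n ≈ 520 kip·ft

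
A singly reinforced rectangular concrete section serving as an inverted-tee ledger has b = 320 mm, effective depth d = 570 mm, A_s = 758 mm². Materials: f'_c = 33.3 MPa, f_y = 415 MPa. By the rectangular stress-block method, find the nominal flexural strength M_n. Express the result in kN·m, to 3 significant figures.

M_n ≈ 174 kN·m

T = A_s f_y = 758 × 415 = 314570 N = 314.57 kN.
From C = T: a = T/(0.85 f'_c b) = 314570/(0.85 × 33.3 × 320) = 34.73 mm.
M_n = T(d − a/2) = 314.57 kN × (570 − 17.365) mm = 173.84 kN·m.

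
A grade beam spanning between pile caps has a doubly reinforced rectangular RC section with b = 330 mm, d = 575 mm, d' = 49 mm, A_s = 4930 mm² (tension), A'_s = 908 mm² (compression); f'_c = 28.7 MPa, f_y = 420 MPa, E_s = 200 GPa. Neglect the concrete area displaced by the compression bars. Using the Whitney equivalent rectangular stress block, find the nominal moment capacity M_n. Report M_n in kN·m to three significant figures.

M_n ≈ 995 kN·m

Assume both tension and compression steel yield.
Net tension couple steel: A_s − A'_s = 4022 mm².
a = (A_s − A'_s) f_y / (0.85 f'_c b) = 1689240/(0.85 × 28.7 × 330) = 209.83 mm.
c = a/β₁ = 209.83/0.845 = 248.32 mm; ε'_s = 0.003(c − d')/c = 0.0024 ≥ f_y/E_s = 0.0021, so compression steel does yield.
M_n = (A_s − A'_s) f_y (d − a/2) + A'_s f_y (d − d') = [1689240 × (575 − 104.915) + 381360 × (575 − 49)] × 10⁻⁶ = 794.09 + 200.60 = 994.69 kN·m.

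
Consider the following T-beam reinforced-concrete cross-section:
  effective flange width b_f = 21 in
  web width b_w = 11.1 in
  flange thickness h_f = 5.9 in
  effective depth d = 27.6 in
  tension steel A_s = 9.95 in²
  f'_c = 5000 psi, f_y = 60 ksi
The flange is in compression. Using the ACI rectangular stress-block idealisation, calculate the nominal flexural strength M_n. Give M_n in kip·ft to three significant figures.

Tension: T = A_s f_y = 9.95 × 60 = 597 kips.
Try a within the flange: a = T/(0.85 f'_c b_f) = 597/(0.85 × 5 × 21) = 6.689 in.
a = 6.689 > h_f = 5.9 in: the block extends into the web. Split into flange-overhang and web parts.
C_f = 0.85 f'_c (b_f − b_w) h_f = 0.85 × 5 × (21 − 11.1) × 5.9 = 248.2 kips.
Remaining web compression depth: a_w = (T − C_f)/(0.85 f'_c b_w) = (597 − 248.2)/(0.85 × 5 × 11.1) = 7.394 in.
M_n = C_f(d − h_f/2) + (T − C_f)(d − a_w/2) = 248.2 × (27.6 − 2.95) + 348.8 × (27.6 − 3.697) = 6118.1 + 8337.4 = 14455.5 kip·in.
M_n = 14455.5/12 = 1204.63 kip·ft.

M_n ≈ 1200 kip·ft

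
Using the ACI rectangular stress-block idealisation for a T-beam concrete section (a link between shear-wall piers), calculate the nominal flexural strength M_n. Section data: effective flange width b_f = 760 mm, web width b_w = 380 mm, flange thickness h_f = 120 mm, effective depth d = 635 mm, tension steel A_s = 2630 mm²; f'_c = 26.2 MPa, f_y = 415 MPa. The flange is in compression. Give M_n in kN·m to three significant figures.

Tension: T = A_s f_y = 2630 × 415 = 1091450 N.
Try a within the flange: a = T/(0.85 f'_c b_f) = 1091450/(0.85 × 26.2 × 760) = 64.49 mm.
Since a = 64.49 ≤ h_f = 120 mm, the stress block lies entirely in the flange; analyse as a rectangular beam of width b_f.
M_n = T(d − a/2) = 1091450 × (635 − 32.245) = 657.88 × 10⁶ N·mm.
M_n = 657.88 kN·m.

M_n ≈ 658 kN·m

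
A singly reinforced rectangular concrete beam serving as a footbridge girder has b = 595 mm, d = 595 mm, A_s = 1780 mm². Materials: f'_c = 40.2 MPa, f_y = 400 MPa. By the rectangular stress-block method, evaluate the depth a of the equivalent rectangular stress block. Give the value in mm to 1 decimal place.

a ≈ 35.0 mm

T = A_s f_y = 1780 × 400 = 712000 N = 712 kN.
Setting C = 0.85 f'_c a b equal to T: a = 712000/(0.85 × 40.2 × 595) = 35.0 mm.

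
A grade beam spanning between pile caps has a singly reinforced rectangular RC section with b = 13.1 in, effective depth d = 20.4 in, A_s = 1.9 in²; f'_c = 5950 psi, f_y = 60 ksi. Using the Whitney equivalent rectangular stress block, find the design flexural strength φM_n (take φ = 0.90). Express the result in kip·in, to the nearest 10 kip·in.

φM_n ≈ 2000 kip·in

T = A_s f_y = 1.9 × 60 = 114 kips.
a = T/(0.85 f'_c b) = 114/(0.85 × 5.95 × 13.1) = 1.721 in.
M_n = T(d − a/2) = 114 × (20.4 − 0.8605) = 2227.5 kip·in.
φM_n = 0.90 × 2227.5 = 2004.8 kip·in.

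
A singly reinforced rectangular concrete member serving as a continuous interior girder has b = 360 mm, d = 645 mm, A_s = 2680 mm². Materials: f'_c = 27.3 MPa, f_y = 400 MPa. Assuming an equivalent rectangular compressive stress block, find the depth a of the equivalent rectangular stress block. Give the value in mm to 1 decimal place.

T = A_s f_y = 2680 × 400 = 1072000 N = 1072 kN.
Setting C = 0.85 f'_c a b equal to T: a = 1072000/(0.85 × 27.3 × 360) = 128.3 mm.

a ≈ 128.3 mm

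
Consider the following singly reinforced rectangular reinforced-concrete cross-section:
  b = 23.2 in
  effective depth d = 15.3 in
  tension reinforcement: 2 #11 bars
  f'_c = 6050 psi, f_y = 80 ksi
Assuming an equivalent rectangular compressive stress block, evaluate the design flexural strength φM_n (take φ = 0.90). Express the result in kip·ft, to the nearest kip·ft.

φM_n ≈ 267 kip·ft

A_s = 2 × 1.56 = 3.12 in².
T = A_s f_y = 3.12 × 80 = 249.6 kips.
a = T/(0.85 f'_c b) = 249.6/(0.85 × 6.05 × 23.2) = 2.092 in.
M_n = T(d − a/2) = 249.6 × (15.3 − 1.046) = 3557.8 kip·in = 3557.8/12 = 296.48 kip·ft.
φM_n = 0.90 × 296.48 = 266.83 kip·ft.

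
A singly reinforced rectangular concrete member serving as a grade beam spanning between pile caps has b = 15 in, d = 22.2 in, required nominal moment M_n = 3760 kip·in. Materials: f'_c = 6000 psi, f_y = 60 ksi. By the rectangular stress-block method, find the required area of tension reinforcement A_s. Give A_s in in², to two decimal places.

A_s ≈ 2.98 in²

From M_n = 0.85 f'_c a b (d − a/2):
a = d − √(d² − 2M_n/(0.85 f'_c b)) = 22.2 − √(22.2² − 2 × 3760/(0.85 × 6 × 15)) = 2.337 in.
A_s = 0.85 f'_c a b / f_y = 0.85 × 6 × 2.337 × 15 / 60 = 2.980 in².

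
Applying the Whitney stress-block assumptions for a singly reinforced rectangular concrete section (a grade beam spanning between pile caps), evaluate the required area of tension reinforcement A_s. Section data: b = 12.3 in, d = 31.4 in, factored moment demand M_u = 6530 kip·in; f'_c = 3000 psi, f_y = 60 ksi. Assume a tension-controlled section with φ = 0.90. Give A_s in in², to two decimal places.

M_n = M_u/φ = 6530/0.90 = 7255.56 kip·in.
From M_n = 0.85 f'_c a b (d − a/2):
a = d − √(d² − 2M_n/(0.85 f'_c b)) = 31.4 − √(31.4² − 2 × 7255.56/(0.85 × 3 × 12.3)) = 8.524 in.
A_s = 0.85 f'_c a b / f_y = 0.85 × 3 × 8.524 × 12.3 / 60 = 4.456 in².

A_s ≈ 4.46 in²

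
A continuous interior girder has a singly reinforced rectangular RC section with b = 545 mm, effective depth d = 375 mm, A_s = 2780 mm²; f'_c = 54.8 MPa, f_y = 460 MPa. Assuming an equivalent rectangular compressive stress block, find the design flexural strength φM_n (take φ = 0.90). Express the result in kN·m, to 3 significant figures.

φM_n ≈ 403 kN·m

T = A_s f_y = 2780 × 460 = 1278800 N = 1278.8 kN.
From C = T: a = T/(0.85 f'_c b) = 1278800/(0.85 × 54.8 × 545) = 50.37 mm.
M_n = T(d − a/2) = 1278.8 kN × (375 − 25.185) mm = 447.34 kN·m.
φM_n = 0.90 × 447.34 = 402.61 kN·m.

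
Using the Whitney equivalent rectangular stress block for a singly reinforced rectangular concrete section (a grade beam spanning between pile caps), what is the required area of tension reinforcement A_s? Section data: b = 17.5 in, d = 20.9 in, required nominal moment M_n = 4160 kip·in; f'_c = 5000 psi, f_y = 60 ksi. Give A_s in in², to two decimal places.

From M_n = 0.85 f'_c a b (d − a/2):
a = d − √(d² − 2M_n/(0.85 f'_c b)) = 20.9 − √(20.9² − 2 × 4160/(0.85 × 5 × 17.5)) = 2.874 in.
A_s = 0.85 f'_c a b / f_y = 0.85 × 5 × 2.874 × 17.5 / 60 = 3.563 in².

A_s ≈ 3.56 in²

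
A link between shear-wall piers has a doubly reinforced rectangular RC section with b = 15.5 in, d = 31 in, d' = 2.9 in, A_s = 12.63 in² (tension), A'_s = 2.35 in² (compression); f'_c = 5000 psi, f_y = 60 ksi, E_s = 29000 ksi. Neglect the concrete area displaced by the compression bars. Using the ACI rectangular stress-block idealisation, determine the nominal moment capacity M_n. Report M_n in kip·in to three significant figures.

Assume both steels yield.
a = (A_s − A'_s) f_y/(0.85 f'_c b) = (12.63 − 2.35) × 60/(0.85 × 5 × 15.5) = 9.363 in.
c = a/β₁ = 9.363/0.8 = 11.704 in; ε'_s = 0.003(c − d')/c = 0.0023 ≥ ε_y = 0.0021, so the compression steel yields.
M_n = (A_s − A'_s) f_y (d − a/2) + A'_s f_y (d − d') = 616.8 × (31 − 4.6815) + 141 × (31 − 2.9) = 16233.3 + 3962.1 = 20195.4 kip·in.

M_n ≈ 20200 kip·in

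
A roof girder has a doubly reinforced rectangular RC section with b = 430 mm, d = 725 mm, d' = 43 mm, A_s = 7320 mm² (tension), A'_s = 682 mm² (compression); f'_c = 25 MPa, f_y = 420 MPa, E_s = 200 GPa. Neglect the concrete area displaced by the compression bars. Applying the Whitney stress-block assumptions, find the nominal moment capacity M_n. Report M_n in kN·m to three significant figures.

Assume both tension and compression steel yield.
Net tension couple steel: A_s − A'_s = 6638 mm².
a = (A_s − A'_s) f_y / (0.85 f'_c b) = 2787960/(0.85 × 25 × 430) = 305.11 mm.
c = a/β₁ = 305.11/0.85 = 358.95 mm; ε'_s = 0.003(c − d')/c = 0.0026 ≥ f_y/E_s = 0.0021, so compression steel does yield.
M_n = (A_s − A'_s) f_y (d − a/2) + A'_s f_y (d − d') = [2787960 × (725 − 152.555) + 286440 × (725 − 43)] × 10⁻⁶ = 1595.95 + 195.35 = 1791.30 kN·m.

M_n ≈ 1790 kN·m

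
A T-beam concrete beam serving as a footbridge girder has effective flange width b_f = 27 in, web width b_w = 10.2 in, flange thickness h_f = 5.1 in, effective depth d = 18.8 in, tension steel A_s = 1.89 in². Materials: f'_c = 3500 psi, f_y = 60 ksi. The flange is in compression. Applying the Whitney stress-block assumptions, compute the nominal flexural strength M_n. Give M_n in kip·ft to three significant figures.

M_n ≈ 171 kip·ft

Tension: T = A_s f_y = 1.89 × 60 = 113.4 kips.
Try a within the flange: a = T/(0.85 f'_c b_f) = 113.4/(0.85 × 3.5 × 27) = 1.412 in.
Since a = 1.412 ≤ h_f = 5.1 in, the stress block lies entirely in the flange; analyse as a rectangular beam of width b_f.
M_n = T(d − a/2) = 113.4 × (18.8 − 0.706) = 2051.9 kip·in.
M_n = 2051.9/12 = 170.99 kip·ft.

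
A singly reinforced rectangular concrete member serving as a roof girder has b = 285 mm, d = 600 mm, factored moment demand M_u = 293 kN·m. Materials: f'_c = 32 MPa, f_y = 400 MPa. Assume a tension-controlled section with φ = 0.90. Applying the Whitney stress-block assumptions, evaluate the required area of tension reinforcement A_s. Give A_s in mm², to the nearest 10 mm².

M_n = M_u/φ = 293/0.90 = 325.556 kN·m.
With M_n = 0.85 f'_c a b (d − a/2), solve the quadratic for a:
a = d − √(d² − 2M_n/(0.85 f'_c b)) = 600 − √(600² − 2 × 325.556×10⁶/(0.85 × 32 × 285)) = 74.64 mm.
A_s = 0.85 f'_c a b / f_y = 0.85 × 32 × 74.64 × 285 / 400 = 1446.5 mm².

A_s ≈ 1450 mm²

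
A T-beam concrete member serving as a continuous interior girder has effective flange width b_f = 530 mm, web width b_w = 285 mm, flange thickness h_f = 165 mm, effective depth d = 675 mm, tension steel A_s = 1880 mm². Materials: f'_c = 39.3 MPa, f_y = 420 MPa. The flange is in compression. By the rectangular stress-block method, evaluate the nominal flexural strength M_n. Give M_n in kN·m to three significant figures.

M_n ≈ 515 kN·m

Tension: T = A_s f_y = 1880 × 420 = 789600 N.
Try a within the flange: a = T/(0.85 f'_c b_f) = 789600/(0.85 × 39.3 × 530) = 44.60 mm.
Since a = 44.60 ≤ h_f = 165 mm, the stress block lies entirely in the flange; analyse as a rectangular beam of width b_f.
M_n = T(d − a/2) = 789600 × (675 − 22.3) = 515.37 × 10⁶ N·mm.
M_n = 515.37 kN·m.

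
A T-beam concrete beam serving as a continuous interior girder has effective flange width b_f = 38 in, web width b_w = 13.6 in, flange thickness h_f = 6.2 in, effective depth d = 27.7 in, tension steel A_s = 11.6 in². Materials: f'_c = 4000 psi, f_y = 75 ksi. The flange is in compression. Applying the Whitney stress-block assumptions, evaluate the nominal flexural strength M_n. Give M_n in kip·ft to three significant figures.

M_n ≈ 1760 kip·ft

Tension: T = A_s f_y = 11.6 × 75 = 870 kips.
Try a within the flange: a = T/(0.85 f'_c b_f) = 870/(0.85 × 4 × 38) = 6.734 in.
a = 6.734 > h_f = 6.2 in: the block extends into the web. Split into flange-overhang and web parts.
C_f = 0.85 f'_c (b_f − b_w) h_f = 0.85 × 4 × (38 − 13.6) × 6.2 = 514.4 kips.
Remaining web compression depth: a_w = (T − C_f)/(0.85 f'_c b_w) = (870 − 514.4)/(0.85 × 4 × 13.6) = 7.690 in.
M_n = C_f(d − h_f/2) + (T − C_f)(d − a_w/2) = 514.4 × (27.7 − 3.1) + 355.6 × (27.7 − 3.845) = 12654.2 + 8482.8 = 21137.0 kip·in.
M_n = 21137.0/12 = 1761.42 kip·ft.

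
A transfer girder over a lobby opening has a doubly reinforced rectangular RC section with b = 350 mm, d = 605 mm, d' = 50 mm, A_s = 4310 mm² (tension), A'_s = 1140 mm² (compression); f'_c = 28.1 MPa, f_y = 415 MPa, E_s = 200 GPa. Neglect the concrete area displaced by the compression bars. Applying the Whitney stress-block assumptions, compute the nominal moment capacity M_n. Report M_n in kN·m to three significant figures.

M_n ≈ 955 kN·m

Assume both tension and compression steel yield.
Net tension couple steel: A_s − A'_s = 3170 mm².
a = (A_s − A'_s) f_y / (0.85 f'_c b) = 1315550/(0.85 × 28.1 × 350) = 157.37 mm.
c = a/β₁ = 157.37/0.849 = 185.36 mm; ε'_s = 0.003(c − d')/c = 0.0022 ≥ f_y/E_s = 0.0021, so compression steel does yield.
M_n = (A_s − A'_s) f_y (d − a/2) + A'_s f_y (d − d') = [1315550 × (605 − 78.685) + 473100 × (605 − 50)] × 10⁻⁶ = 692.39 + 262.57 = 954.96 kN·m.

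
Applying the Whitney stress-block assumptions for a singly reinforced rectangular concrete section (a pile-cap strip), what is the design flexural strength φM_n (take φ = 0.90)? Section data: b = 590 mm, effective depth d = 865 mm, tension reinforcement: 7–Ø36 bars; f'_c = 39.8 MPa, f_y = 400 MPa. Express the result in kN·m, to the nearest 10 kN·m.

φM_n ≈ 2040 kN·m

A_s = 7 × 1018 = 7126 mm².
T = A_s f_y = 7126 × 400 = 2850400 N = 2850.4 kN.
From C = T: a = T/(0.85 f'_c b) = 2850400/(0.85 × 39.8 × 590) = 142.81 mm.
M_n = T(d − a/2) = 2850.4 kN × (865 − 71.405) mm = 2262.06 kN·m.
φM_n = 0.90 × 2262.06 = 2035.85 kN·m.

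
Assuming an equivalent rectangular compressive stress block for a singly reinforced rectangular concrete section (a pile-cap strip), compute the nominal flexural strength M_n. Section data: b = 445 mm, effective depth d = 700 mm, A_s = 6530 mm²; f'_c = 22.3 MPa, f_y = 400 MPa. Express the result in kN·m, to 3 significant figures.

M_n ≈ 1420 kN·m

T = A_s f_y = 6530 × 400 = 2612000 N = 2612 kN.
From C = T: a = T/(0.85 f'_c b) = 2612000/(0.85 × 22.3 × 445) = 309.66 mm.
M_n = T(d − a/2) = 2612 kN × (700 − 154.83) mm = 1423.98 kN·m.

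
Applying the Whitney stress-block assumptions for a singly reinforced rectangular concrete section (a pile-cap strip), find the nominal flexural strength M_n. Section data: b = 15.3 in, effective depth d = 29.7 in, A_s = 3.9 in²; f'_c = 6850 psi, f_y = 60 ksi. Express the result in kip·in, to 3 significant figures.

T = A_s f_y = 3.9 × 60 = 234 kips.
a = T/(0.85 f'_c b) = 234/(0.85 × 6.85 × 15.3) = 2.627 in.
M_n = T(d − a/2) = 234 × (29.7 − 1.3135) = 6642.4 kip·in.

M_n ≈ 6640 kip·in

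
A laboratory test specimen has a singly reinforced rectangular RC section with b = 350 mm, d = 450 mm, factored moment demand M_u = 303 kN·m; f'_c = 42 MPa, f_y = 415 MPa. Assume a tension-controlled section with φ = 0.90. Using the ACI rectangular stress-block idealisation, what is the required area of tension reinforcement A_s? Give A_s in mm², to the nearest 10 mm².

M_n = M_u/φ = 303/0.90 = 336.667 kN·m.
With M_n = 0.85 f'_c a b (d − a/2), solve the quadratic for a:
a = d − √(d² − 2M_n/(0.85 f'_c b)) = 450 − √(450² − 2 × 336.667×10⁶/(0.85 × 42 × 350)) = 64.50 mm.
A_s = 0.85 f'_c a b / f_y = 0.85 × 42 × 64.50 × 350 / 415 = 1942.0 mm².

A_s ≈ 1940 mm²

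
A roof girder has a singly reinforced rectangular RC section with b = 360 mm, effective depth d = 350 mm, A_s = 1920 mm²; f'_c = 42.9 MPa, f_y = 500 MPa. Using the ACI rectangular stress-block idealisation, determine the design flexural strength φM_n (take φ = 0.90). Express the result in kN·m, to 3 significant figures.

φM_n ≈ 271 kN·m

T = A_s f_y = 1920 × 500 = 960000 N = 960 kN.
From C = T: a = T/(0.85 f'_c b) = 960000/(0.85 × 42.9 × 360) = 73.13 mm.
M_n = T(d − a/2) = 960 kN × (350 − 36.565) mm = 300.90 kN·m.
φM_n = 0.90 × 300.90 = 270.81 kN·m.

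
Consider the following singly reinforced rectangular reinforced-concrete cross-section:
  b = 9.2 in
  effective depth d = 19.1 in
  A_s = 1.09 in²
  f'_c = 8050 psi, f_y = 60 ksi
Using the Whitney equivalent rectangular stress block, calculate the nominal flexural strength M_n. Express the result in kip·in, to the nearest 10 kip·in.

T = A_s f_y = 1.09 × 60 = 65.4 kips.
a = T/(0.85 f'_c b) = 65.4/(0.85 × 8.05 × 9.2) = 1.039 in.
M_n = T(d − a/2) = 65.4 × (19.1 − 0.5195) = 1215.2 kip·in.

M_n ≈ 1220 kip·in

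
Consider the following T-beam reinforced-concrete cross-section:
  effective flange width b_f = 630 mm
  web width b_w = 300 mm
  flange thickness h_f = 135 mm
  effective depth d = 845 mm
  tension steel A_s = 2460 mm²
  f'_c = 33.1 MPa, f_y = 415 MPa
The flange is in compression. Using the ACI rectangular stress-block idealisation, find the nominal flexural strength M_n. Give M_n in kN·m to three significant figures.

M_n ≈ 833 kN·m

Tension: T = A_s f_y = 2460 × 415 = 1020900 N.
Try a within the flange: a = T/(0.85 f'_c b_f) = 1020900/(0.85 × 33.1 × 630) = 57.60 mm.
Since a = 57.60 ≤ h_f = 135 mm, the stress block lies entirely in the flange; analyse as a rectangular beam of width b_f.
M_n = T(d − a/2) = 1020900 × (845 − 28.8) = 833.26 × 10⁶ N·mm.
M_n = 833.26 kN·m.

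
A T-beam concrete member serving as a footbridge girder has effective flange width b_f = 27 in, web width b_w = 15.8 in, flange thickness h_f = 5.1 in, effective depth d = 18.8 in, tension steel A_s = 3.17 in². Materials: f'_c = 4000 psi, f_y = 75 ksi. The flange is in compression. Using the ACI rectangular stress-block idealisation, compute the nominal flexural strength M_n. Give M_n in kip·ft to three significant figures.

Tension: T = A_s f_y = 3.17 × 75 = 237.75 kips.
Try a within the flange: a = T/(0.85 f'_c b_f) = 237.75/(0.85 × 4 × 27) = 2.590 in.
Since a = 2.590 ≤ h_f = 5.1 in, the stress block lies entirely in the flange; analyse as a rectangular beam of width b_f.
M_n = T(d − a/2) = 237.75 × (18.8 − 1.295) = 4161.8 kip·in.
M_n = 4161.8/12 = 346.82 kip·ft.

M_n ≈ 347 kip·ft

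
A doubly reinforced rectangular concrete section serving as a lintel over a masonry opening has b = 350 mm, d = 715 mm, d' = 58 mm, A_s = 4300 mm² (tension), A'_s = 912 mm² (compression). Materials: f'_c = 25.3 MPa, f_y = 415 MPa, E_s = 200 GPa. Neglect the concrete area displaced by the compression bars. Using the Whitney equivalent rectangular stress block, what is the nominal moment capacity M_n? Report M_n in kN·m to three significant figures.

Assume both tension and compression steel yield.
Net tension couple steel: A_s − A'_s = 3388 mm².
a = (A_s − A'_s) f_y / (0.85 f'_c b) = 1406020/(0.85 × 25.3 × 350) = 186.80 mm.
c = a/β₁ = 186.80/0.85 = 219.76 mm; ε'_s = 0.003(c − d')/c = 0.0022 ≥ f_y/E_s = 0.0021, so compression steel does yield.
M_n = (A_s − A'_s) f_y (d − a/2) + A'_s f_y (d − d') = [1406020 × (715 − 93.4) + 378480 × (715 − 58)] × 10⁻⁶ = 873.98 + 248.66 = 1122.64 kN·m.

M_n ≈ 1120 kN·m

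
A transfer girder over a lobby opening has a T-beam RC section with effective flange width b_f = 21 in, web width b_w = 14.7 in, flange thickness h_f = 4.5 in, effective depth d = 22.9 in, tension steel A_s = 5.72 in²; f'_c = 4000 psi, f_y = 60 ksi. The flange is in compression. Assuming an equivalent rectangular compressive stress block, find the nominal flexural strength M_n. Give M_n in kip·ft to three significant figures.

M_n ≈ 586 kip·ft

Tension: T = A_s f_y = 5.72 × 60 = 343.2 kips.
Try a within the flange: a = T/(0.85 f'_c b_f) = 343.2/(0.85 × 4 × 21) = 4.807 in.
a = 4.807 > h_f = 4.5 in: the block extends into the web. Split into flange-overhang and web parts.
C_f = 0.85 f'_c (b_f − b_w) h_f = 0.85 × 4 × (21 − 14.7) × 4.5 = 96.4 kips.
Remaining web compression depth: a_w = (T − C_f)/(0.85 f'_c b_w) = (343.2 − 96.4)/(0.85 × 4 × 14.7) = 4.938 in.
M_n = C_f(d − h_f/2) + (T − C_f)(d − a_w/2) = 96.4 × (22.9 − 2.25) + 246.8 × (22.9 − 2.469) = 1990.7 + 5042.4 = 7033.1 kip·in.
M_n = 7033.1/12 = 586.09 kip·ft.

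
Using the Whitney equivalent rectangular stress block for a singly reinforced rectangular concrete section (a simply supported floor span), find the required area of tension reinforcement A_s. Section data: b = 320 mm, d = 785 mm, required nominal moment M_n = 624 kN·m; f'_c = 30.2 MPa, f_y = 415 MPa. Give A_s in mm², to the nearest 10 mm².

A_s ≈ 2050 mm²

With M_n = 0.85 f'_c a b (d − a/2), solve the quadratic for a:
a = d − √(d² − 2M_n/(0.85 f'_c b)) = 785 − √(785² − 2 × 624×10⁶/(0.85 × 30.2 × 320)) = 103.61 mm.
A_s = 0.85 f'_c a b / f_y = 0.85 × 30.2 × 103.61 × 320 / 415 = 2050.8 mm².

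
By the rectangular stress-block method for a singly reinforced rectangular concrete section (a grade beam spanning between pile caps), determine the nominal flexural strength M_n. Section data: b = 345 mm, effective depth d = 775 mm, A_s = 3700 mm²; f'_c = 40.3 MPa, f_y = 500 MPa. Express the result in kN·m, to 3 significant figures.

M_n ≈ 1290 kN·m

T = A_s f_y = 3700 × 500 = 1850000 N = 1850 kN.
From C = T: a = T/(0.85 f'_c b) = 1850000/(0.85 × 40.3 × 345) = 156.54 mm.
M_n = T(d − a/2) = 1850 kN × (775 − 78.27) mm = 1288.95 kN·m.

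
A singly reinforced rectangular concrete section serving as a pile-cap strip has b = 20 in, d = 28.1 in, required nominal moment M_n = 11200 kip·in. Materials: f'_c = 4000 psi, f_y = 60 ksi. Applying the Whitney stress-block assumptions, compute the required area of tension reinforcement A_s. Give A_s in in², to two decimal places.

From M_n = 0.85 f'_c a b (d − a/2):
a = d − √(d² − 2M_n/(0.85 f'_c b)) = 28.1 − √(28.1² − 2 × 11200/(0.85 × 4 × 20)) = 6.648 in.
A_s = 0.85 f'_c a b / f_y = 0.85 × 4 × 6.648 × 20 / 60 = 7.534 in².

A_s ≈ 7.53 in²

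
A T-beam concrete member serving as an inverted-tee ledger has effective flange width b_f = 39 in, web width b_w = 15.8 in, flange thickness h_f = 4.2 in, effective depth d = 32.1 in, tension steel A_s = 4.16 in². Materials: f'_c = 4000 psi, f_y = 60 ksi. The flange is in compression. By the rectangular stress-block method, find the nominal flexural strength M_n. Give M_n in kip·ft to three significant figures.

Tension: T = A_s f_y = 4.16 × 60 = 249.6 kips.
Try a within the flange: a = T/(0.85 f'_c b_f) = 249.6/(0.85 × 4 × 39) = 1.882 in.
Since a = 1.882 ≤ h_f = 4.2 in, the stress block lies entirely in the flange; analyse as a rectangular beam of width b_f.
M_n = T(d − a/2) = 249.6 × (32.1 − 0.941) = 7777.3 kip·in.
M_n = 7777.3/12 = 648.11 kip·ft.

M_n ≈ 648 kip·ft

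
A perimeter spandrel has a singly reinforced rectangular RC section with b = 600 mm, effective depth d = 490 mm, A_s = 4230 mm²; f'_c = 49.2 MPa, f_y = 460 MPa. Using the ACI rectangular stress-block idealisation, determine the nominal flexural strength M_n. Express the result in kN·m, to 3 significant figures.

M_n ≈ 878 kN·m

T = A_s f_y = 4230 × 460 = 1945800 N = 1945.8 kN.
From C = T: a = T/(0.85 f'_c b) = 1945800/(0.85 × 49.2 × 600) = 77.55 mm.
M_n = T(d − a/2) = 1945.8 kN × (490 − 38.775) mm = 877.99 kN·m.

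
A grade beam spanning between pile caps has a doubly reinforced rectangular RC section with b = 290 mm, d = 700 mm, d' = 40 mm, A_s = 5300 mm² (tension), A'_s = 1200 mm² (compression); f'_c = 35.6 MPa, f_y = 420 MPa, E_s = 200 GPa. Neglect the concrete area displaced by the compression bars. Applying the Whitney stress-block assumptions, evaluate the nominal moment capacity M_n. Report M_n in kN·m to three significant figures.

M_n ≈ 1370 kN·m

Assume both tension and compression steel yield.
Net tension couple steel: A_s − A'_s = 4100 mm².
a = (A_s − A'_s) f_y / (0.85 f'_c b) = 1722000/(0.85 × 35.6 × 290) = 196.23 mm.
c = a/β₁ = 196.23/0.796 = 246.52 mm; ε'_s = 0.003(c − d')/c = 0.0025 ≥ f_y/E_s = 0.0021, so compression steel does yield.
M_n = (A_s − A'_s) f_y (d − a/2) + A'_s f_y (d − d') = [1722000 × (700 − 98.115) + 504000 × (700 − 40)] × 10⁻⁶ = 1036.45 + 332.64 = 1369.09 kN·m.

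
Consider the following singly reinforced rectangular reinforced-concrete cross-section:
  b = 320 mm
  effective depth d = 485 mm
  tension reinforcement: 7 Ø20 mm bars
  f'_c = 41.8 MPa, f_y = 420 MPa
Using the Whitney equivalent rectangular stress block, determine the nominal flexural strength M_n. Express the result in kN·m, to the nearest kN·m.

M_n ≈ 410 kN·m

A_s = 7 × 314 = 2198 mm².
T = A_s f_y = 2198 × 420 = 923160 N = 923.16 kN.
From C = T: a = T/(0.85 f'_c b) = 923160/(0.85 × 41.8 × 320) = 81.20 mm.
M_n = T(d − a/2) = 923.16 kN × (485 − 40.6) mm = 410.25 kN·m.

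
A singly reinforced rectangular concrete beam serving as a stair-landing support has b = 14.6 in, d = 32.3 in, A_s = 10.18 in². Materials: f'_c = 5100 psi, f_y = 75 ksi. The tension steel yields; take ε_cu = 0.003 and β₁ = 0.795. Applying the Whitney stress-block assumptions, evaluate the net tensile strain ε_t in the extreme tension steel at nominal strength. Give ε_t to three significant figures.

ε_t ≈ 0.00339

a = A_s f_y/(0.85 f'_c b) = 12.063 in.
β₁ = 0.795, so c = a/β₁ = 12.063/0.795 = 15.174 in.
From the linear strain diagram with ε_cu = 0.003: ε_t = 0.003 (d − c)/c = 0.003 × (32.3 − 15.174)/15.174 = 0.00339.
ε_t < 0.004 — the section is over-reinforced for flexure under ACI limits.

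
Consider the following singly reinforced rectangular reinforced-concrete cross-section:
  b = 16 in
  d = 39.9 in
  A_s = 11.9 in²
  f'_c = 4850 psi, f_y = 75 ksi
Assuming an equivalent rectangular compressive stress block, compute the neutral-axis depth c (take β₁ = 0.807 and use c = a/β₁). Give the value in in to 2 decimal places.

T = A_s f_y = 11.9 × 75 = 892.5 kips.
a = T/(0.85 f'_c b) = 892.5/(0.85 × 4.85 × 16) = 13.5309 in.
With β₁ = 0.807, c = a/β₁ = 13.5309/0.807 = 16.77 in.

c ≈ 16.77 in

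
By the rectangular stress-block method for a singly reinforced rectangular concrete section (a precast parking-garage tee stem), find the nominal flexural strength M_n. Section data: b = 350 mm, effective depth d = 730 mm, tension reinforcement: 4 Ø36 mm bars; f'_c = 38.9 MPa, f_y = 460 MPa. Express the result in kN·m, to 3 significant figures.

M_n ≈ 1220 kN·m

A_s = 4 × 1018 = 4072 mm².
T = A_s f_y = 4072 × 460 = 1873120 N = 1873.12 kN.
From C = T: a = T/(0.85 f'_c b) = 1873120/(0.85 × 38.9 × 350) = 161.86 mm.
M_n = T(d − a/2) = 1873.12 kN × (730 − 80.93) mm = 1215.79 kN·m.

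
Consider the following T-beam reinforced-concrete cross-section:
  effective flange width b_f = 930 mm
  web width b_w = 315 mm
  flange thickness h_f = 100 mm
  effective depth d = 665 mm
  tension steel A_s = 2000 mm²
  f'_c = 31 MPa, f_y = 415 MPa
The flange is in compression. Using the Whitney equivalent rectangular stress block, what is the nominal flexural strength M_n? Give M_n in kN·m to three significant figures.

M_n ≈ 538 kN·m

Tension: T = A_s f_y = 2000 × 415 = 830000 N.
Try a within the flange: a = T/(0.85 f'_c b_f) = 830000/(0.85 × 31 × 930) = 33.87 mm.
Since a = 33.87 ≤ h_f = 100 mm, the stress block lies entirely in the flange; analyse as a rectangular beam of width b_f.
M_n = T(d − a/2) = 830000 × (665 − 16.935) = 537.89 × 10⁶ N·mm.
M_n = 537.89 kN·m.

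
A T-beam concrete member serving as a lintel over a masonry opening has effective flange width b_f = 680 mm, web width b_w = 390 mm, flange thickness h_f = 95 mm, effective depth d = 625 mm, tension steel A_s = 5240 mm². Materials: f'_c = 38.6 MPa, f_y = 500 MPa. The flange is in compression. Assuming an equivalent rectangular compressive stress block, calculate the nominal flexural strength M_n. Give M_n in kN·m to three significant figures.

M_n ≈ 1480 kN·m

Tension: T = A_s f_y = 5240 × 500 = 2620000 N.
Try a within the flange: a = T/(0.85 f'_c b_f) = 2620000/(0.85 × 38.6 × 680) = 117.43 mm.
a = 117.43 > h_f = 95 mm: the block extends into the web. Split into flange-overhang and web parts.
C_f = 0.85 f'_c (b_f − b_w) h_f = 0.85 × 38.6 × (680 − 390) × 95 = 903916 N.
Remaining web compression depth: a_w = (T − C_f)/(0.85 f'_c b_w) = (2620000 − 903916)/(0.85 × 38.6 × 390) = 134.11 mm.
M_n = C_f(d − h_f/2) + (T − C_f)(d − a_w/2) = 903916 × (625 − 47.5) + 1716084 × (625 − 67.055) = 522.01 + 957.48 = 1479.49 × 10⁶ N·mm.
M_n = 1479.49 kN·m.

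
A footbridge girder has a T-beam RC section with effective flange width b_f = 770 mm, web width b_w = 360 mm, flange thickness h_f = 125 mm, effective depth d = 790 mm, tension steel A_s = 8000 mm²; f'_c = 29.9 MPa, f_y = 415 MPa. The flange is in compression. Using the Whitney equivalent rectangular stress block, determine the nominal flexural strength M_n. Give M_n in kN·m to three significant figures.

Tension: T = A_s f_y = 8000 × 415 = 3320000 N.
Try a within the flange: a = T/(0.85 f'_c b_f) = 3320000/(0.85 × 29.9 × 770) = 169.65 mm.
a = 169.65 > h_f = 125 mm: the block extends into the web. Split into flange-overhang and web parts.
C_f = 0.85 f'_c (b_f − b_w) h_f = 0.85 × 29.9 × (770 − 360) × 125 = 1302519 N.
Remaining web compression depth: a_w = (T − C_f)/(0.85 f'_c b_w) = (3320000 − 1302519)/(0.85 × 29.9 × 360) = 220.50 mm.
M_n = C_f(d − h_f/2) + (T − C_f)(d − a_w/2) = 1302519 × (790 − 62.5) + 2017481 × (790 − 110.25) = 947.58 + 1371.38 = 2318.96 × 10⁶ N·mm.
M_n = 2318.96 kN·m.

M_n ≈ 2320 kN·m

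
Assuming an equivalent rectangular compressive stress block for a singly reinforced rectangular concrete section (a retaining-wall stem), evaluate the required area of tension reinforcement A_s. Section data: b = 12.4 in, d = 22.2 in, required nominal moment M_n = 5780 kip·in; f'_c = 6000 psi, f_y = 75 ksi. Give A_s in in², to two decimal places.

A_s ≈ 3.87 in²

From M_n = 0.85 f'_c a b (d − a/2):
a = d − √(d² − 2M_n/(0.85 f'_c b)) = 22.2 − √(22.2² − 2 × 5780/(0.85 × 6 × 12.4)) = 4.592 in.
A_s = 0.85 f'_c a b / f_y = 0.85 × 6 × 4.592 × 12.4 / 75 = 3.872 in².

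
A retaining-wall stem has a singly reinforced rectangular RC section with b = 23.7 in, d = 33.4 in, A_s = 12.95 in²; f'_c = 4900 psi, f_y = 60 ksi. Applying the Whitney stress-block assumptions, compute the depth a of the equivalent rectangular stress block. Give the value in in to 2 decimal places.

a ≈ 7.87 in

T = A_s f_y = 12.95 × 60 = 777 kips.
a = T/(0.85 f'_c b) = 777/(0.85 × 4.9 × 23.7) = 7.87 in.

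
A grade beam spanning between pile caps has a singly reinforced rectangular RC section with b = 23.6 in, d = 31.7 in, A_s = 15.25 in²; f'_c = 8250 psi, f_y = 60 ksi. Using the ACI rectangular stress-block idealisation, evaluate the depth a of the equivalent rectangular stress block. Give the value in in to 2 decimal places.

a ≈ 5.53 in

T = A_s f_y = 15.25 × 60 = 915 kips.
a = T/(0.85 f'_c b) = 915/(0.85 × 8.25 × 23.6) = 5.53 in.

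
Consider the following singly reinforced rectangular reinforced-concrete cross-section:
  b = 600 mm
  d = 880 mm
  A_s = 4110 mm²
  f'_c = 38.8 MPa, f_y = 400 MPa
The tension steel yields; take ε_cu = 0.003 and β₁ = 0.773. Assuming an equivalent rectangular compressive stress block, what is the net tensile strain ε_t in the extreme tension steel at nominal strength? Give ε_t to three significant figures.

a = A_s f_y/(0.85 f'_c b) = 83.08 mm.
β₁ = 0.773, so c = a/β₁ = 83.08/0.773 = 107.48 mm.
From the linear strain diagram with ε_cu = 0.003: ε_t = 0.003 (d − c)/c = 0.003 × (880 − 107.48)/107.48 = 0.0216.
Since ε_t ≥ 0.005, the section is tension-controlled.

ε_t ≈ 0.0216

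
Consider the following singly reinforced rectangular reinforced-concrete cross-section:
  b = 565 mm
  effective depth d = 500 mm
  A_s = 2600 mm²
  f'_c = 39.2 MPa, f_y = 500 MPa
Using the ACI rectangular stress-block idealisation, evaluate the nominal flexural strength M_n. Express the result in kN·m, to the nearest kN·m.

M_n ≈ 605 kN·m

T = A_s f_y = 2600 × 500 = 1300000 N = 1300 kN.
From C = T: a = T/(0.85 f'_c b) = 1300000/(0.85 × 39.2 × 565) = 69.05 mm.
M_n = T(d − a/2) = 1300 kN × (500 − 34.525) mm = 605.12 kN·m.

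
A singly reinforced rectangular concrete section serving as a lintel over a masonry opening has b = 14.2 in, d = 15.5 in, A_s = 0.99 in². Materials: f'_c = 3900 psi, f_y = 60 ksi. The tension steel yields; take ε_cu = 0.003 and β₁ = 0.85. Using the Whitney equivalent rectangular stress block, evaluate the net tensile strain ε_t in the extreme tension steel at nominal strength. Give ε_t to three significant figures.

a = A_s f_y/(0.85 f'_c b) = 1.262 in.
β₁ = 0.85, so c = a/β₁ = 1.262/0.85 = 1.485 in.
From the linear strain diagram with ε_cu = 0.003: ε_t = 0.003 (d − c)/c = 0.003 × (15.5 − 1.485)/1.485 = 0.0283.
Since ε_t ≥ 0.005, the section is tension-controlled.

ε_t ≈ 0.0283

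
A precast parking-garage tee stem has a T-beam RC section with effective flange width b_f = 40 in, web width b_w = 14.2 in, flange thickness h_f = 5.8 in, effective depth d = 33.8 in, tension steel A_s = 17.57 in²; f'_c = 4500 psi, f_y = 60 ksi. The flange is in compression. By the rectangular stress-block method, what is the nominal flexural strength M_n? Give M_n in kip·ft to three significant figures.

M_n ≈ 2650 kip·ft

Tension: T = A_s f_y = 17.57 × 60 = 1054.2 kips.
Try a within the flange: a = T/(0.85 f'_c b_f) = 1054.2/(0.85 × 4.5 × 40) = 6.890 in.
a = 6.890 > h_f = 5.8 in: the block extends into the web. Split into flange-overhang and web parts.
C_f = 0.85 f'_c (b_f − b_w) h_f = 0.85 × 4.5 × (40 − 14.2) × 5.8 = 572.4 kips.
Remaining web compression depth: a_w = (T − C_f)/(0.85 f'_c b_w) = (1054.2 − 572.4)/(0.85 × 4.5 × 14.2) = 8.870 in.
M_n = C_f(d − h_f/2) + (T − C_f)(d − a_w/2) = 572.4 × (33.8 − 2.9) + 481.8 × (33.8 − 4.435) = 17687.2 + 14148.1 = 31835.3 kip·in.
M_n = 31835.3/12 = 2652.94 kip·ft.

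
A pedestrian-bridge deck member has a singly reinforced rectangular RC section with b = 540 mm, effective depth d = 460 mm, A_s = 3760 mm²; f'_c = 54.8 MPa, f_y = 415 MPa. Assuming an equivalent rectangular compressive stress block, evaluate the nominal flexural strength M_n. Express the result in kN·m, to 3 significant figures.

M_n ≈ 669 kN·m

T = A_s f_y = 3760 × 415 = 1560400 N = 1560.4 kN.
From C = T: a = T/(0.85 f'_c b) = 1560400/(0.85 × 54.8 × 540) = 62.04 mm.
M_n = T(d − a/2) = 1560.4 kN × (460 − 31.02) mm = 669.38 kN·m.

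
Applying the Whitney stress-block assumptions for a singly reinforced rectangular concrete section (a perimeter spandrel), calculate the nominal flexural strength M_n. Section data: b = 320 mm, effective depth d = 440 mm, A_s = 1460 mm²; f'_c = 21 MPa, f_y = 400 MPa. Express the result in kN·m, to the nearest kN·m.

M_n ≈ 227 kN·m

T = A_s f_y = 1460 × 400 = 584000 N = 584 kN.
From C = T: a = T/(0.85 f'_c b) = 584000/(0.85 × 21 × 320) = 102.24 mm.
M_n = T(d − a/2) = 584 kN × (440 − 51.12) mm = 227.11 kN·m.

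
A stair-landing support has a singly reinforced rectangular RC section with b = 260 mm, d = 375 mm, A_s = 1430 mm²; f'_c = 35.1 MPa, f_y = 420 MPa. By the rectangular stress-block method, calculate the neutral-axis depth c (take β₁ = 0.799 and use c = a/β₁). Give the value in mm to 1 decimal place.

T = A_s f_y = 1430 × 420 = 600600 N = 600.6 kN.
Setting C = 0.85 f'_c a b equal to T: a = 600600/(0.85 × 35.1 × 260) = 77.426 mm.
With β₁ = 0.799, c = a/β₁ = 77.426/0.799 = 96.9 mm.

c ≈ 96.9 mm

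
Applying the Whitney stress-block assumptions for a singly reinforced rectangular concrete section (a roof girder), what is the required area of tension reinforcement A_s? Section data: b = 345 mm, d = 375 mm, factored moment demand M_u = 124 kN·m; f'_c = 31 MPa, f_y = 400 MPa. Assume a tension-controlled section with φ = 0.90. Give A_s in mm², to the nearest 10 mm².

A_s ≈ 970 mm²

M_n = M_u/φ = 124/0.90 = 137.778 kN·m.
With M_n = 0.85 f'_c a b (d − a/2), solve the quadratic for a:
a = d − √(d² − 2M_n/(0.85 f'_c b)) = 375 − √(375² − 2 × 137.778×10⁶/(0.85 × 31 × 345)) = 42.87 mm.
A_s = 0.85 f'_c a b / f_y = 0.85 × 31 × 42.87 × 345 / 400 = 974.3 mm².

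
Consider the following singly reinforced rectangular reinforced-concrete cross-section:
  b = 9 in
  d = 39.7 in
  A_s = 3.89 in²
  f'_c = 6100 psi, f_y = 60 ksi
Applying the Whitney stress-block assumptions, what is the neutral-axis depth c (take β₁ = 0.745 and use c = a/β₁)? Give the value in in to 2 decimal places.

c ≈ 6.71 in

T = A_s f_y = 3.89 × 60 = 233.4 kips.
a = T/(0.85 f'_c b) = 233.4/(0.85 × 6.1 × 9) = 5.0016 in.
With β₁ = 0.745, c = a/β₁ = 5.0016/0.745 = 6.71 in.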